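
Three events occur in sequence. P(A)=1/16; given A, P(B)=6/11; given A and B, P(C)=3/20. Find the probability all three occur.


P(A∩B∩C) = P(A) * P(B|A) * P(C|A∩B)
= 1/16 * 6/11 * 3/20
= 3/88 * 3/20 = 9/1760

9/1760


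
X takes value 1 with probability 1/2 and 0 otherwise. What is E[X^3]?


For Bernoulli: X in {0,1}
E[X^3] = 0^3*(1-1/2) + 1^3*1/2 = 1/2

1/2


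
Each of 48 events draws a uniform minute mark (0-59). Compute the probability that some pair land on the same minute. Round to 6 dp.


P(all different) = prod((60-i)/60 for i=0..47) = 0.000000
P(at least one match) = 1 - 0.000000 = 1.000000

1.000000


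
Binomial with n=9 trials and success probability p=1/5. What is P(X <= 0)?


P(X<=0) = P(X=0)
= 262144/1953125
= 262144/1953125

262144/1953125


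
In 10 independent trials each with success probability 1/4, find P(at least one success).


P(at least one) = 1 - P(none)
P(none) = (1 - 1/4)^10 = (3/4)^10 = 59049/1048576
P(at least one) = 1 - 59049/1048576 = 989527/1048576

989527/1048576


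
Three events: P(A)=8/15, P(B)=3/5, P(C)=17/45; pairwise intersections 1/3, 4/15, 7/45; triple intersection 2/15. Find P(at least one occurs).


P(A∪B∪C) = P(A)+P(B)+P(C) - P(AB)-P(AC)-P(BC) + P(ABC)
= 8/15+3/5+17/45 - 1/3-4/15-7/45 + 2/15
= 8/9

8/9


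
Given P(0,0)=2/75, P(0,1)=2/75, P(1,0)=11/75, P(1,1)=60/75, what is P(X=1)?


P(X=1) = P(1,0)+P(1,1) = 11/75 + 60/75 = 71/75

71/75


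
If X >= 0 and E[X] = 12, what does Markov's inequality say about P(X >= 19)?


Markov: P(X >= a) <= E[X]/a
P(X >= 19) <= 12/19

12/19


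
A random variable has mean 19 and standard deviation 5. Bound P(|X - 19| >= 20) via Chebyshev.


k = 20/5 = 4
Chebyshev: P(|X-mu| >= k*sigma) <= 1/k^2 = 1/4^2 = 1/16

1/16


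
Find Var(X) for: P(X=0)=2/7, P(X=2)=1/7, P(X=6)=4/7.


E[X] = 26/7, E[X^2] = 148/7
Var(X) = E[X^2] - (E[X])^2 = 148/7 - (26/7)^2 = 360/49

360/49


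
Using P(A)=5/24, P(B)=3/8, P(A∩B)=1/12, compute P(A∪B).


P(A∪B) = P(A) + P(B) - P(A∩B)
= 5/24 + 3/8 - 1/12 = 1/2

1/2


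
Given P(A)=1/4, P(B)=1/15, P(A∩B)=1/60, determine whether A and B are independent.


P(A)*P(B) = 1/4*1/15 = 1/60
P(A∩B) = 1/60, which equals P(A)P(B), so independent

Yes, A and B are independent


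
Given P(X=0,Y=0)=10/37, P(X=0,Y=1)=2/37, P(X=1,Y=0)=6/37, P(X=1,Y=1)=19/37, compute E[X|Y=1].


P(Y=1) = 21/37
E[X|Y=1] = (0*2 + 1*19)/21 = 19/21

19/21


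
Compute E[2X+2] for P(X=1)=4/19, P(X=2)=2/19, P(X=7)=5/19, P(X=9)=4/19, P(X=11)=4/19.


E[2X+2] = sum(g(x)*P(x))
= 4*4/19 + 6*2/19 + 16*5/19 + 20*4/19 + 24*4/19
= 284/19

284/19


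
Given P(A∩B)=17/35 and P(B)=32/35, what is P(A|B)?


P(A|B) = P(A∩B)/P(B) = (17/35)/(32/35) = 17/32

17/32


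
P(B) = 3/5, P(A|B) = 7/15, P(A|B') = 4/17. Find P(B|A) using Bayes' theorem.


P(A) = P(A|B)P(B) + P(A|B')P(B') = 7/15*3/5 + 4/17*2/5 = 159/425
P(B|A) = P(A|B)P(B)/P(A) = (7/25)/(159/425) = 119/159

119/159


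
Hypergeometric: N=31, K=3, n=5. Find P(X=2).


P(X=2) = C(3,2)*C(28,3) / C(31,5)
= 3*3276 / 169911
= 9828/169911 = 52/899

52/899


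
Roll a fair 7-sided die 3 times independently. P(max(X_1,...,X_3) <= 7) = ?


P(max <= 7) = P(all X_i <= 7) = (P(X_1 <= 7))^3
= (7/7)^3 = 1^3 = 1

1


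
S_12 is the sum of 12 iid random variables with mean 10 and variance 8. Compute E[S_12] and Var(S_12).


E[S_n] = n*mu = 12*10 = 120
Var(S_n) = n*sigma^2 = 12*8 = 96

E[S_12]=120, Var(S_12)=96


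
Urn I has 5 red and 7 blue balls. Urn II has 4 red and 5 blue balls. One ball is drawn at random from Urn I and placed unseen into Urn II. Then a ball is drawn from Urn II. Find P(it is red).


P(transfer red) = 5/12; P(transfer blue) = 7/12
If red transferred: Urn II has 5 red of 10, so P(red|red moved) = 1/2
If blue transferred: Urn II has 4 red of 10, so P(red|blue moved) = 2/5
By total probability: P(red) = 5/12*1/2 + 7/12*2/5 = 53/120

53/120


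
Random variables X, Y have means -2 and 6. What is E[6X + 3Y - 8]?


E[6X + 3Y - 8] = 6*E[X] + 3*E[Y] - 8
= (6)*(-2) + (3)*(6) + (-8)
= -12 + 18 - 8 = -2

-2


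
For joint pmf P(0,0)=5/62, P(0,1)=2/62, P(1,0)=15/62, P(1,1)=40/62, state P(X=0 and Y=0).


Read from table: P(X=0, Y=0) = 5/62

5/62


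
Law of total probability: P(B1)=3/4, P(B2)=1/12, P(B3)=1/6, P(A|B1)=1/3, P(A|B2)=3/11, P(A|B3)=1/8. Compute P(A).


P(A) = P(A|B1)P(B1) + P(A|B2)P(B2) + P(A|B3)P(B3)
= 1/3*3/4 + 3/11*1/12 + 1/8*1/6
= 1/4 + 1/44 + 1/48 = 155/528

155/528


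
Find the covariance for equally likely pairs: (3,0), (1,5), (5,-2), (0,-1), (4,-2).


E[X]=13/5, E[Y]=0, E[XY]=-13/5
Cov(X,Y) = E[XY] - E[X]E[Y] = -13/5 - 13/5*0 = -13/5

-13/5


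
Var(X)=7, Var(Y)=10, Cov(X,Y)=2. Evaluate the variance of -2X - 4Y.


Var(-2X - 4Y) = (-2)^2*Var(X) + (-4)^2*Var(Y) + 2*(-2)*(-4)*Cov(X,Y)
= 4*7 + 16*10 + 16*2
= 28 + 160 + 32 = 220

220


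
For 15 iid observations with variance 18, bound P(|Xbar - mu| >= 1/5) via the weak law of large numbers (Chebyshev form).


Var(Xbar) = Var(X)/n = 18/15
Chebyshev: P(|Xbar-mu| >= 1/5) <= Var(Xbar)/(1/5)^2 = (6/5)/(1/25) = 30
Bound exceeds 1, so trivial bound: 1

1


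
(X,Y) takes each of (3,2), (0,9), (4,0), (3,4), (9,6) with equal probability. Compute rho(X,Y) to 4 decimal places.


Cov(X,Y) = -1.5600, Var(X) = 8.5600, Var(Y) = 9.7600
rho = Cov/(sqrt(VarX)*sqrt(VarY)) = -0.1707

-0.1707


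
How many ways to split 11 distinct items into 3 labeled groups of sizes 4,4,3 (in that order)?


11! = 39916800
Denominator: 4!=24 * 4!=24 * 3!=6
Coefficient = 39916800 / 3456 = 11550

11550


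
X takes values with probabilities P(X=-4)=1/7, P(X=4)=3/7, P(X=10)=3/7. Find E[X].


E[X] = sum(x * P(x))
= -4*1/7 + 4*3/7 + 10*3/7
= 38/7

38/7


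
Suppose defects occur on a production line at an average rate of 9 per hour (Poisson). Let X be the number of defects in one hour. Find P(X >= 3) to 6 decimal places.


P(X>=3) = 1 - P(X<=2) = 1 - (e^(-9)*9^0/0! + e^(-9)*9^1/1! + e^(-9)*9^2/2!)
≈ 1 - (0.0001234098 + 0.0011106882 + 0.0049980971)
= 1 - 0.0062321951 = 0.9937678049
≈ 0.993768

0.993768


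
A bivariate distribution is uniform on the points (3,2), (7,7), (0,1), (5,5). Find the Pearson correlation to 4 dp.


Cov(X,Y) = 5.9375, Var(X) = 6.6875, Var(Y) = 5.6875
rho = Cov/(sqrt(VarX)*sqrt(VarY)) = 0.9627

0.9627


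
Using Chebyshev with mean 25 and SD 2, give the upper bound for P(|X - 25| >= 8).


k = 8/2 = 4
Chebyshev: P(|X-mu| >= k*sigma) <= 1/k^2 = 1/4^2 = 1/16

1/16


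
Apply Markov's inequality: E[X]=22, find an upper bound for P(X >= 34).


Markov: P(X >= a) <= E[X]/a
P(X >= 34) <= 22/34 = 11/17

11/17


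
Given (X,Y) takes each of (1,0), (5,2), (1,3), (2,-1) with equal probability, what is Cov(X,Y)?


E[X]=9/4, E[Y]=1, E[XY]=11/4
Cov(X,Y) = E[XY] - E[X]E[Y] = 11/4 - 9/4*1 = 1/2

1/2


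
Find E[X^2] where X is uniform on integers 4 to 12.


E[X^2] = (1/9) * sum(x^2 for x=4..12)
= 636/9 = 212/3

212/3


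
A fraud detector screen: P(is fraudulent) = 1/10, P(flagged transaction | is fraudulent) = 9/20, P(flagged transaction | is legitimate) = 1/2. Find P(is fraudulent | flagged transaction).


P(A) = P(A|B)P(B) + P(A|B')P(B') = 9/20*1/10 + 1/2*9/10 = 99/200
P(B|A) = P(A|B)P(B)/P(A) = (9/200)/(99/200) = 1/11

1/11


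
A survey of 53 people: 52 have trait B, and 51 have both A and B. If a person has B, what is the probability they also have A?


P(A|B) = P(A∩B)/P(B) = (51/53)/(52/53) = 51/52

51/52


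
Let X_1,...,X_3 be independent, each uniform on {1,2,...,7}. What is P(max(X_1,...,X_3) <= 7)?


P(max <= 7) = P(all X_i <= 7) = (P(X_1 <= 7))^3
= (7/7)^3 = 1^3 = 1

1


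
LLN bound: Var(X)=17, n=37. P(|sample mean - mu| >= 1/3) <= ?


Var(Xbar) = Var(X)/n = 17/37
Chebyshev: P(|Xbar-mu| >= 1/3) <= Var(Xbar)/(1/3)^2 = (17/37)/(1/9) = 153/37
Bound exceeds 1, so trivial bound: 1

1


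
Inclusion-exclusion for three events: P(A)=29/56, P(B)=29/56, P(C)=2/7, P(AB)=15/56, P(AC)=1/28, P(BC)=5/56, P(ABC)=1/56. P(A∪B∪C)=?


P(A∪B∪C) = P(A)+P(B)+P(C) - P(AB)-P(AC)-P(BC) + P(ABC)
= 29/56+29/56+2/7 - 15/56-1/28-5/56 + 1/56
= 53/56

53/56


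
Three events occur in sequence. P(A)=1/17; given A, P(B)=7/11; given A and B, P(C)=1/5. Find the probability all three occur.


P(A∩B∩C) = P(A) * P(B|A) * P(C|A∩B)
= 1/17 * 7/11 * 1/5
= 7/187 * 1/5 = 7/935

7/935


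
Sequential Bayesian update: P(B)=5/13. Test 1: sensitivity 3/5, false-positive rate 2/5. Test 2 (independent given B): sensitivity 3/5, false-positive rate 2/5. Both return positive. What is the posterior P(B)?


After test 1: P(+) = 3/5*5/13 + 2/5*8/13 = 31/65
P(B|+) = (3/13)/(31/65) = 15/31
After test 2 (use post1 as new prior): P(+) = 3/5*15/31 + 2/5*16/31 = 77/155
P(B|+,+) = (9/31)/(77/155) = 45/77

45/77


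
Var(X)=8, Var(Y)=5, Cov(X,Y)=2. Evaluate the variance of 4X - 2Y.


Var(4X - 2Y) = 4^2*Var(X) + (-2)^2*Var(Y) + 2*4*(-2)*Cov(X,Y)
= 16*8 + 4*5 - 16*2
= 128 + 20 - 32 = 116

116


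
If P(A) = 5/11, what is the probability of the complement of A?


P(A') = 1 - P(A) = 1 - 5/11 = 6/11

6/11


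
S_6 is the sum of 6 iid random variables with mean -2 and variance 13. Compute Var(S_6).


By independence, Var(S_n) = n*Var(X_1) = 6*13 = 78

78


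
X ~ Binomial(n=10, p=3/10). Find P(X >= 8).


P(X>=8) = P(X=8) + P(X=9) + P(X=10)
= 2893401/2000000000 + 137781/1000000000 + 59049/10000000000
= 1987983/1250000000

1987983/1250000000


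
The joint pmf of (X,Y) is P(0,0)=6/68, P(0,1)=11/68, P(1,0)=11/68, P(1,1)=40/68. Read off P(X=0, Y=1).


Read from table: P(X=0, Y=1) = 11/68

11/68


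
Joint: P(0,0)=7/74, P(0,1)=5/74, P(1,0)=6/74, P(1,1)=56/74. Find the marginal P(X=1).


P(X=1) = P(1,0)+P(1,1) = 6/74 + 56/74 = 62/74 = 31/37

31/37


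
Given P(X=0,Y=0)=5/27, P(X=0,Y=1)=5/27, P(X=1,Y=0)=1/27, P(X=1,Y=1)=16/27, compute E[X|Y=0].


P(Y=0) = 6/27
E[X|Y=0] = (0*5 + 1*1)/6 = 1/6

1/6


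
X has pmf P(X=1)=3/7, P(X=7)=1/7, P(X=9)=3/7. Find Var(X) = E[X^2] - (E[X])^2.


E[X] = 37/7, E[X^2] = 295/7
Var(X) = E[X^2] - (E[X])^2 = 295/7 - (37/7)^2 = 696/49

696/49


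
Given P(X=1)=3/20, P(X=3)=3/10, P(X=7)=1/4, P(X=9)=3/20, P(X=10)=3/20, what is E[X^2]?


E[X^2] = sum(g(x)*P(x))
= 1*3/20 + 9*3/10 + 49*1/4 + 81*3/20 + 100*3/20
= 169/4

169/4


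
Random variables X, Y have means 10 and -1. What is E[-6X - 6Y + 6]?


E[-6X - 6Y + 6] = -6*E[X] - 6*E[Y] + 6
= (-6)*(10) + (-6)*(-1) + (6)
= -60 + 6 + 6 = -48

-48


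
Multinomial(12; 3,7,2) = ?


12! = 479001600
Denominator: 3!=6 * 7!=5040 * 2!=2
Coefficient = 479001600 / 60480 = 7920

7920


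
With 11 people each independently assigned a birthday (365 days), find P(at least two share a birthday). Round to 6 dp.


P(all different) = prod((365-i)/365 for i=0..10) = 0.858859
P(at least one match) = 1 - 0.858859 = 0.141141

0.141141


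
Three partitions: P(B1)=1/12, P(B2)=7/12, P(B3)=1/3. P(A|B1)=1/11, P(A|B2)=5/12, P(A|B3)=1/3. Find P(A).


P(A) = P(A|B1)P(B1) + P(A|B2)P(B2) + P(A|B3)P(B3)
= 1/11*1/12 + 5/12*7/12 + 1/3*1/3
= 1/132 + 35/144 + 1/9 = 191/528

191/528


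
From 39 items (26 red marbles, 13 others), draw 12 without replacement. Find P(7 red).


P(X=7) = C(26,7)*C(13,5) / C(39,12)
= 657800*1287 / 3910797436
= 846588600/3910797436 = 16280550/75207643

16280550/75207643


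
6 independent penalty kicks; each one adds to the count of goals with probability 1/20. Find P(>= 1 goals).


P(at least one) = 1 - P(none)
P(none) = (1 - 1/20)^6 = (19/20)^6 = 47045881/64000000
P(at least one) = 1 - 47045881/64000000 = 16954119/64000000

16954119/64000000


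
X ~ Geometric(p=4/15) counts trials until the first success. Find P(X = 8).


P(X=8) = (1-p)^7 * p = (11/15)^7 * 4/15
= 19487171/170859375 * 4/15 = 77948684/2562890625

77948684/2562890625


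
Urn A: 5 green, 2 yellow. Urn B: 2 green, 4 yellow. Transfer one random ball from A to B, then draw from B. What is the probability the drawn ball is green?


P(transfer green) = 5/7; P(transfer yellow) = 2/7
If green transferred: Urn II has 3 green of 7, so P(green|green moved) = 3/7
If yellow transferred: Urn II has 2 green of 7, so P(green|yellow moved) = 2/7
By total probability: P(green) = 5/7*3/7 + 2/7*2/7 = 19/49

19/49


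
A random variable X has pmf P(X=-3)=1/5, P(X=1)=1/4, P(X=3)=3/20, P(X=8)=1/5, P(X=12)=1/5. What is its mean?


E[X] = sum(x * P(x))
= -3*1/5 + 1*1/4 + 3*3/20 + 8*1/5 + 12*1/5
= 41/10

41/10


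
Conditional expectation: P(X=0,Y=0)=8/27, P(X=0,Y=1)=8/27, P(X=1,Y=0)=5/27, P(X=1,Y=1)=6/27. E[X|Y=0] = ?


P(Y=0) = 13/27
E[X|Y=0] = (0*8 + 1*5)/13 = 5/13

5/13


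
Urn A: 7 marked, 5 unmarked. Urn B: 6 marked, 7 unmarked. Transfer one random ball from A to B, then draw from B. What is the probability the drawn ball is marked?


P(transfer marked) = 7/12; P(transfer unmarked) = 5/12
If marked transferred: Urn II has 7 marked of 14, so P(marked|marked moved) = 1/2
If unmarked transferred: Urn II has 6 marked of 14, so P(marked|unmarked moved) = 3/7
By total probability: P(marked) = 7/12*1/2 + 5/12*3/7 = 79/168

79/168


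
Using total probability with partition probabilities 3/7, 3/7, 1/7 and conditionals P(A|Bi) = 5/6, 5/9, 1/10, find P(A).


P(A) = P(A|B1)P(B1) + P(A|B2)P(B2) + P(A|B3)P(B3)
= 5/6*3/7 + 5/9*3/7 + 1/10*1/7
= 5/14 + 5/21 + 1/70 = 64/105

64/105


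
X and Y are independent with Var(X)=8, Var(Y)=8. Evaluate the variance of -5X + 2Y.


Independence => Cov(X,Y)=0
Var(-5X + 2Y) = (-5)^2*Var(X) + 2^2*Var(Y)
= 25*8 + 4*8 = 232

232


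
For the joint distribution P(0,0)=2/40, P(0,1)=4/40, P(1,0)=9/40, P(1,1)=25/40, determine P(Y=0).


P(Y=0) = P(0,0)+P(1,0) = 2/40 + 9/40 = 11/40

11/40


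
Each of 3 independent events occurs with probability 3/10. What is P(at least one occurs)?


P(at least one) = 1 - P(none)
P(none) = (1 - 3/10)^3 = (7/10)^3 = 343/1000
P(at least one) = 1 - 343/1000 = 657/1000

657/1000


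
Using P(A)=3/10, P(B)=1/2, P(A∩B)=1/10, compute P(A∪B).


P(A∪B) = P(A) + P(B) - P(A∩B)
= 3/10 + 1/2 - 1/10 = 7/10

7/10


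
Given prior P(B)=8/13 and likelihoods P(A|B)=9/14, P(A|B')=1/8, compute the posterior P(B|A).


P(A) = P(A|B)P(B) + P(A|B')P(B') = 9/14*8/13 + 1/8*5/13 = 323/728
P(B|A) = P(A|B)P(B)/P(A) = (36/91)/(323/728) = 288/323

288/323


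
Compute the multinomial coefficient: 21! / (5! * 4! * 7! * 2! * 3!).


21! = 51090942171709440000
Denominator: 5!=120 * 4!=24 * 7!=5040 * 2!=2 * 3!=6
Coefficient = 51090942171709440000 / 174182400 = 293318625600

293318625600


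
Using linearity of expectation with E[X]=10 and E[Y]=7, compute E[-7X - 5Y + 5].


E[-7X - 5Y + 5] = -7*E[X] - 5*E[Y] + 5
= (-7)*(10) + (-5)*(7) + (5)
= -70 - 35 + 5 = -100

-100


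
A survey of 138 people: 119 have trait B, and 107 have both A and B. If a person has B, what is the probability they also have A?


P(A|B) = P(A∩B)/P(B) = (107/138)/(119/138) = 107/119

107/119


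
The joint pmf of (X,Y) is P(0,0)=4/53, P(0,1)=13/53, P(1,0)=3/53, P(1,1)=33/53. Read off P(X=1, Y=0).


Read from table: P(X=1, Y=0) = 3/53

3/53


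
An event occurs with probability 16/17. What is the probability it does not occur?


P(A') = 1 - P(A) = 1 - 16/17 = 1/17

1/17


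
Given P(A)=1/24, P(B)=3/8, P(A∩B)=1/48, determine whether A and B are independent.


P(A)*P(B) = 1/24*3/8 = 1/64
P(A∩B) = 1/48 != 1/64, so not independent

No, A and B are not independent


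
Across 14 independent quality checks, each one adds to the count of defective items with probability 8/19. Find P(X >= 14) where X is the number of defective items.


P(X>=14) = P(X=14)
= 4398046511104/799006685782884121
= 4398046511104/799006685782884121

4398046511104/799006685782884121


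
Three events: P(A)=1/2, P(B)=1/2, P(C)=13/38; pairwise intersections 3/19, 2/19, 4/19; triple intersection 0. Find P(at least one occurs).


P(A∪B∪C) = P(A)+P(B)+P(C) - P(AB)-P(AC)-P(BC) + P(ABC)
= 1/2+1/2+13/38 - 3/19-2/19-4/19 + 0
= 33/38

33/38


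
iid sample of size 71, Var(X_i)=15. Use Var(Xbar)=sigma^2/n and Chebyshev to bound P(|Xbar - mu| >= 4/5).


Var(Xbar) = Var(X)/n = 15/71
Chebyshev: P(|Xbar-mu| >= 4/5) <= Var(Xbar)/(4/5)^2 = (15/71)/(16/25) = 375/1136

375/1136


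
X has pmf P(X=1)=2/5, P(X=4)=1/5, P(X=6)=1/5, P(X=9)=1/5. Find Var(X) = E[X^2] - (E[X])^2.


E[X] = 21/5, E[X^2] = 27
Var(X) = E[X^2] - (E[X])^2 = 27 - (21/5)^2 = 234/25

234/25


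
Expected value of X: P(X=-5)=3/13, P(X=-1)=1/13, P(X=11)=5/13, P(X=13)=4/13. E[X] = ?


E[X] = sum(x * P(x))
= -5*3/13 - 1*1/13 + 11*5/13 + 13*4/13
= 7

7


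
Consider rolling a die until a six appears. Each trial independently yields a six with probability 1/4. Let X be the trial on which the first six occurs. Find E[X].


For geometric (trials until first success), E[X] = 1/p = 1/(1/4) = 4

4


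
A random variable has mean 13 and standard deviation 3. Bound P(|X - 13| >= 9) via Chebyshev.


k = 9/3 = 3
Chebyshev: P(|X-mu| >= k*sigma) <= 1/k^2 = 1/3^2 = 1/9

1/9


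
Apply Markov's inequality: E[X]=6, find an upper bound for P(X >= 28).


Markov: P(X >= a) <= E[X]/a
P(X >= 28) <= 6/28 = 3/14

3/14


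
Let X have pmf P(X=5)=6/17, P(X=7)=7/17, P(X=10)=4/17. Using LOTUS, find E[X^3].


E[X^3] = sum(g(x)*P(x))
= 125*6/17 + 343*7/17 + 1000*4/17
= 7151/17

7151/17


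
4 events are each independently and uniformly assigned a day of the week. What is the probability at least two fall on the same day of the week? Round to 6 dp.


P(all different) = prod((7-i)/7 for i=0..3) = 0.349854
P(at least one match) = 1 - 0.349854 = 0.650146

0.650146


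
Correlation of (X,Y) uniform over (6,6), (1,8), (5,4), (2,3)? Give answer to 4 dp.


Cov(X,Y) = -0.8750, Var(X) = 4.2500, Var(Y) = 3.6875
rho = Cov/(sqrt(VarX)*sqrt(VarY)) = -0.2210

-0.2210


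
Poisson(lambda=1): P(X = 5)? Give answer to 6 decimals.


P(X=5) = e^(-1) * 1^5 / 5!
≈ 0.3678794412 * 1 / 120
≈ 0.003066

0.003066


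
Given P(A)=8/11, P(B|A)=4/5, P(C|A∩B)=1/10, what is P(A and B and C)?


P(A∩B∩C) = P(A) * P(B|A) * P(C|A∩B)
= 8/11 * 4/5 * 1/10
= 32/55 * 1/10 = 16/275

16/275


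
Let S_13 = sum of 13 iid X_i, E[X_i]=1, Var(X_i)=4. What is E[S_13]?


E[S_n] = n*E[X_1] = 13*1 = 13

13


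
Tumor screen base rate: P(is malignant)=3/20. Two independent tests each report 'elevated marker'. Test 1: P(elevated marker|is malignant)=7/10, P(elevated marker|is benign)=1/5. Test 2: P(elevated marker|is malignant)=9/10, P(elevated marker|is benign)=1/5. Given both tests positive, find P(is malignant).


After test 1: P(+) = 7/10*3/20 + 1/5*17/20 = 11/40
P(B|+) = (21/200)/(11/40) = 21/55
After test 2 (use post1 as new prior): P(+) = 9/10*21/55 + 1/5*34/55 = 257/550
P(B|+,+) = (189/550)/(257/550) = 189/257

189/257


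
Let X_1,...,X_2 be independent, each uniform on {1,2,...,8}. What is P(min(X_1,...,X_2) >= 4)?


P(min >= 4) = P(all X_i >= 4) = (P(X_1 >= 4))^2
= (5/8)^2 = 25/64

25/64


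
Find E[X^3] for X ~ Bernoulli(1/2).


For Bernoulli: X in {0,1}
E[X^3] = 0^3*(1-1/2) + 1^3*1/2 = 1/2

1/2


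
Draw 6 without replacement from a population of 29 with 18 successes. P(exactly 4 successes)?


P(X=4) = C(18,4)*C(11,2) / C(29,6)
= 3060*55 / 475020
= 168300/475020 = 935/2639

935/2639


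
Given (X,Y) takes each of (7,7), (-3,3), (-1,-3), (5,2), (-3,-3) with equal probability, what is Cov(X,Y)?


E[X]=1, E[Y]=6/5, E[XY]=62/5
Cov(X,Y) = E[XY] - E[X]E[Y] = 62/5 - 1*6/5 = 56/5

56/5


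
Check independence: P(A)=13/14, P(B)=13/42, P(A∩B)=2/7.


P(A)*P(B) = 13/14*13/42 = 169/588
P(A∩B) = 2/7 != 169/588, so not independent

No, A and B are not independent


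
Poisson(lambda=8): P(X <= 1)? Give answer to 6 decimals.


P(X<=1) = e^(-8)*8^0/0! + e^(-8)*8^1/1!
≈ 0.0003354626 + 0.0026837010
= 0.0030191636
≈ 0.003019

0.003019


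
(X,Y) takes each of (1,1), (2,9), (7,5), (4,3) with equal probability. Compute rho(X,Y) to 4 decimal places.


Cov(X,Y) = 0.7500, Var(X) = 5.2500, Var(Y) = 8.7500
rho = Cov/(sqrt(VarX)*sqrt(VarY)) = 0.1107

0.1107


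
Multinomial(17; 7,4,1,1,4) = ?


17! = 355687428096000
Denominator: 7!=5040 * 4!=24 * 1!=1 * 1!=1 * 4!=24
Coefficient = 355687428096000 / 2903040 = 122522400

122522400


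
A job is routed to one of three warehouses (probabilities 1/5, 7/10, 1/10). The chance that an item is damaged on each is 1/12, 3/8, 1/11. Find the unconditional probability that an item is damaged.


P(A) = P(A|B1)P(B1) + P(A|B2)P(B2) + P(A|B3)P(B3)
= 1/12*1/5 + 3/8*7/10 + 1/11*1/10
= 1/60 + 21/80 + 1/110 = 761/2640

761/2640


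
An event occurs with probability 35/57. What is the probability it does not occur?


P(A') = 1 - P(A) = 1 - 35/57 = 22/57

22/57


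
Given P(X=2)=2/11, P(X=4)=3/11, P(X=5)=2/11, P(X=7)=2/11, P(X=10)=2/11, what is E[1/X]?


E[1/X] = sum(g(x)*P(x))
= 1/2*2/11 + 1/4*3/11 + 1/5*2/11 + 1/7*2/11 + 1/10*2/11
= 369/1540

369/1540


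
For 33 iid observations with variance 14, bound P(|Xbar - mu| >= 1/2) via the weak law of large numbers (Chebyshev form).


Var(Xbar) = Var(X)/n = 14/33
Chebyshev: P(|Xbar-mu| >= 1/2) <= Var(Xbar)/(1/2)^2 = (14/33)/(1/4) = 56/33
Bound exceeds 1, so trivial bound: 1

1


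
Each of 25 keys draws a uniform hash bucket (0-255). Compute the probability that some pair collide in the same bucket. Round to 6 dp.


P(all different) = prod((256-i)/256 for i=0..24) = 0.297853
P(at least one match) = 1 - 0.297853 = 0.702147

0.702147


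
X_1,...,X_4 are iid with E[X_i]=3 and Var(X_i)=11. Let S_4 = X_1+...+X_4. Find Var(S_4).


By independence, Var(S_n) = n*Var(X_1) = 4*11 = 44

44


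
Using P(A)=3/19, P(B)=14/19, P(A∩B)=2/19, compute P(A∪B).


P(A∪B) = P(A) + P(B) - P(A∩B)
= 3/19 + 14/19 - 2/19 = 15/19

15/19


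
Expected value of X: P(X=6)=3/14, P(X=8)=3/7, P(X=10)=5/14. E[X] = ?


E[X] = sum(x * P(x))
= 6*3/14 + 8*3/7 + 10*5/14
= 58/7

58/7


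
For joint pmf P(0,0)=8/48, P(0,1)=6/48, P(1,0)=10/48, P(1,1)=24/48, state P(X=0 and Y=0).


Read from table: P(X=0, Y=0) = 8/48 = 1/6

1/6


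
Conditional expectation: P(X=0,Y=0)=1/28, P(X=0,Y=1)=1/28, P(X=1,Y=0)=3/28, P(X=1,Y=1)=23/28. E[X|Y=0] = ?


P(Y=0) = 4/28
E[X|Y=0] = (0*1 + 1*3)/4 = 3/4

3/4


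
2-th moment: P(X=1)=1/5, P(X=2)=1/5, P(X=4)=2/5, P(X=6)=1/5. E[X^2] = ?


E[X^2] = sum(x^2 * P(x))
= 1*1/5 + 4*1/5 + 16*2/5 + 36*1/5
= 73/5

73/5


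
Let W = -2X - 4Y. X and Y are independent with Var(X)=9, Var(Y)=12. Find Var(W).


Independence => Cov(X,Y)=0
Var(-2X - 4Y) = (-2)^2*Var(X) + (-4)^2*Var(Y)
= 4*9 + 16*12 = 228

228


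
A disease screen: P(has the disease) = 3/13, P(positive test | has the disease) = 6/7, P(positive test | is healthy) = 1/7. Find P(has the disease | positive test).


P(A) = P(A|B)P(B) + P(A|B')P(B') = 6/7*3/13 + 1/7*10/13 = 4/13
P(B|A) = P(A|B)P(B)/P(A) = (18/91)/(4/13) = 9/14

9/14


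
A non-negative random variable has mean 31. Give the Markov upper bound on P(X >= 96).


Markov: P(X >= a) <= E[X]/a
P(X >= 96) <= 31/96

31/96


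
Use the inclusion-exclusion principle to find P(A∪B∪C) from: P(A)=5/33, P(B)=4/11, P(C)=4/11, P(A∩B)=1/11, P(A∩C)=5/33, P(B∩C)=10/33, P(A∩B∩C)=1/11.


P(A∪B∪C) = P(A)+P(B)+P(C) - P(AB)-P(AC)-P(BC) + P(ABC)
= 5/33+4/11+4/11 - 1/11-5/33-10/33 + 1/11
= 14/33

14/33


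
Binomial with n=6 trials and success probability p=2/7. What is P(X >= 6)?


P(X>=6) = P(X=6)
= 64/117649
= 64/117649

64/117649


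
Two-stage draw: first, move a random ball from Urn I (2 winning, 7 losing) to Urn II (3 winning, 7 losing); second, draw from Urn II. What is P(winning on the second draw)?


P(transfer winning) = 2/9; P(transfer losing) = 7/9
If winning transferred: Urn II has 4 winning of 11, so P(winning|winning moved) = 4/11
If losing transferred: Urn II has 3 winning of 11, so P(winning|losing moved) = 3/11
By total probability: P(winning) = 2/9*4/11 + 7/9*3/11 = 29/99

29/99


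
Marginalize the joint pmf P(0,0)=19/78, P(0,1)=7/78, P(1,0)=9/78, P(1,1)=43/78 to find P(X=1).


P(X=1) = P(1,0)+P(1,1) = 9/78 + 43/78 = 52/78 = 2/3

2/3


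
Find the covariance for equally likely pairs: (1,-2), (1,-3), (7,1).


E[X]=3, E[Y]=-4/3, E[XY]=2/3
Cov(X,Y) = E[XY] - E[X]E[Y] = 2/3 - 3*-4/3 = 14/3

14/3


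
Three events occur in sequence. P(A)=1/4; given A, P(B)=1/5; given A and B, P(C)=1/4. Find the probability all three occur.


P(A∩B∩C) = P(A) * P(B|A) * P(C|A∩B)
= 1/4 * 1/5 * 1/4
= 1/20 * 1/4 = 1/80

1/80


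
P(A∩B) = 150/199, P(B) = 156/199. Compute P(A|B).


P(A|B) = P(A∩B)/P(B) = (150/199)/(156/199) = 150/156 = 25/26

25/26


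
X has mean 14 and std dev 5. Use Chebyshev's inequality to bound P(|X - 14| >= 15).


k = 15/5 = 3
Chebyshev: P(|X-mu| >= k*sigma) <= 1/k^2 = 1/3^2 = 1/9

1/9


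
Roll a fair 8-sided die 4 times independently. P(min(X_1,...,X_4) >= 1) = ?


P(min >= 1) = P(all X_i >= 1) = (P(X_1 >= 1))^4
= (8/8)^4 = 1^4 = 1

1


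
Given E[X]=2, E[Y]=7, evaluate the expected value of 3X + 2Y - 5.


E[3X + 2Y - 5] = 3*E[X] + 2*E[Y] - 5
= (3)*(2) + (2)*(7) + (-5)
= 6 + 14 - 5 = 15

15


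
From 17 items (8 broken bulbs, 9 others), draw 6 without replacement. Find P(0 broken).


P(X=0) = C(8,0)*C(9,6) / C(17,6)
= 1*84 / 12376
= 84/12376 = 3/442

3/442


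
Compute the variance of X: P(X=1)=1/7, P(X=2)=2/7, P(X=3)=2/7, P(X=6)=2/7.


E[X] = 23/7, E[X^2] = 99/7
Var(X) = E[X^2] - (E[X])^2 = 99/7 - (23/7)^2 = 164/49

164/49


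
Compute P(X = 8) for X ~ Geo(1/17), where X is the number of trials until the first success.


P(X=8) = (1-p)^7 * p = (16/17)^7 * 1/17
= 268435456/410338673 * 1/17 = 268435456/6975757441

268435456/6975757441


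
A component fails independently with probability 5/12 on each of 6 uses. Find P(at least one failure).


P(at least one) = 1 - P(none)
P(none) = (1 - 5/12)^6 = (7/12)^6 = 117649/2985984
P(at least one) = 1 - 117649/2985984 = 2868335/2985984

2868335/2985984


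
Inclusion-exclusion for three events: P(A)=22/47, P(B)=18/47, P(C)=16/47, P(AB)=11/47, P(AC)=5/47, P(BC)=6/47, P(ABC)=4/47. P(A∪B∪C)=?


P(A∪B∪C) = P(A)+P(B)+P(C) - P(AB)-P(AC)-P(BC) + P(ABC)
= 22/47+18/47+16/47 - 11/47-5/47-6/47 + 4/47
= 38/47

38/47


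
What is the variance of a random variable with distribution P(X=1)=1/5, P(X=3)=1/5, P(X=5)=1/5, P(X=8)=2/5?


E[X] = 5, E[X^2] = 163/5
Var(X) = E[X^2] - (E[X])^2 = 163/5 - (5)^2 = 38/5

38/5


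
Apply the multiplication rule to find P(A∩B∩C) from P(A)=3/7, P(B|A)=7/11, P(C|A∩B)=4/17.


P(A∩B∩C) = P(A) * P(B|A) * P(C|A∩B)
= 3/7 * 7/11 * 4/17
= 3/11 * 4/17 = 12/187

12/187


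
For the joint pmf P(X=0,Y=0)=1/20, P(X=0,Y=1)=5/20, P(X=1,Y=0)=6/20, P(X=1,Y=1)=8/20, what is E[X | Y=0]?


P(Y=0) = 7/20
E[X|Y=0] = (0*1 + 1*6)/7 = 6/7

6/7


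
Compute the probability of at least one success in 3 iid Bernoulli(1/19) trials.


P(at least one) = 1 - P(none)
P(none) = (1 - 1/19)^3 = (18/19)^3 = 5832/6859
P(at least one) = 1 - 5832/6859 = 1027/6859

1027/6859


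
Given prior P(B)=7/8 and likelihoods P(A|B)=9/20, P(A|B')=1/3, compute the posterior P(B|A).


P(A) = P(A|B)P(B) + P(A|B')P(B') = 9/20*7/8 + 1/3*1/8 = 209/480
P(B|A) = P(A|B)P(B)/P(A) = (63/160)/(209/480) = 189/209

189/209


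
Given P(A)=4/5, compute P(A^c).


P(A') = 1 - P(A) = 1 - 4/5 = 1/5

1/5


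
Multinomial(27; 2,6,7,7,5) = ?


27! = 10888869450418352160768000000
Denominator: 2!=2 * 6!=720 * 7!=5040 * 7!=5040 * 5!=120
Coefficient = 10888869450418352160768000000 / 4389396480000 = 2480721324681600

2480721324681600


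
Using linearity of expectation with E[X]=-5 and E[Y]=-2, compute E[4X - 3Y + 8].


E[4X - 3Y + 8] = 4*E[X] - 3*E[Y] + 8
= (4)*(-5) + (-3)*(-2) + (8)
= -20 + 6 + 8 = -6

-6


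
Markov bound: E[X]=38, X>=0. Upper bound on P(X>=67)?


Markov: P(X >= a) <= E[X]/a
P(X >= 67) <= 38/67

38/67


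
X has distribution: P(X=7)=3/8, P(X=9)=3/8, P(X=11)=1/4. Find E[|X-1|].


E[|X-1|] = sum(g(x)*P(x))
= 6*3/8 + 8*3/8 + 10*1/4
= 31/4

31/4


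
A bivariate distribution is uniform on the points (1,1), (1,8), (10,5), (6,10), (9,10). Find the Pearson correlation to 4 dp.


Cov(X,Y) = 5.0800, Var(X) = 14.6400, Var(Y) = 11.7600
rho = Cov/(sqrt(VarX)*sqrt(VarY)) = 0.3872

0.3872


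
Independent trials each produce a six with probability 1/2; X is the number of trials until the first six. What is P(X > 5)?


P(X > 5) = P(first 5 trials all fail) = (1-p)^5 = (1/2)^5 = 1/32

1/32


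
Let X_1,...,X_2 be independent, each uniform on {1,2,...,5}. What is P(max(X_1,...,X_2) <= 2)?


P(max <= 2) = P(all X_i <= 2) = (P(X_1 <= 2))^2
= (2/5)^2 = 4/25

4/25


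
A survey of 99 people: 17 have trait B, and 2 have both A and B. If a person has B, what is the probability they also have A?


P(A|B) = P(A∩B)/P(B) = (2/99)/(17/99) = 2/17

2/17


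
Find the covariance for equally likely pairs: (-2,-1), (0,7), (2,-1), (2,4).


E[X]=1/2, E[Y]=9/4, E[XY]=2
Cov(X,Y) = E[XY] - E[X]E[Y] = 2 - 1/2*9/4 = 7/8

7/8


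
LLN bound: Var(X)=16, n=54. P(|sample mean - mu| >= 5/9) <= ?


Var(Xbar) = Var(X)/n = 16/54
Chebyshev: P(|Xbar-mu| >= 5/9) <= Var(Xbar)/(5/9)^2 = (8/27)/(25/81) = 24/25

24/25


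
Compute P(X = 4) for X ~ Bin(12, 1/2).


P(X=4) = C(12,4) * p^4 * (1-p)^8
= 495 * 1/16 * 1/256
= 495/4096

495/4096


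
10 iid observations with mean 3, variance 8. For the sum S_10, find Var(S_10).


By independence, Var(S_n) = n*Var(X_1) = 10*8 = 80

80


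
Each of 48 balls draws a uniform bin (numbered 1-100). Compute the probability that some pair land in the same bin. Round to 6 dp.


P(all different) = prod((100-i)/100 for i=0..47) = 0.000001
P(at least one match) = 1 - 0.000001 = 0.999999

0.999999


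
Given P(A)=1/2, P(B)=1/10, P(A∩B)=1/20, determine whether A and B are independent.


P(A)*P(B) = 1/2*1/10 = 1/20
P(A∩B) = 1/20, which equals P(A)P(B), so independent

Yes, A and B are independent


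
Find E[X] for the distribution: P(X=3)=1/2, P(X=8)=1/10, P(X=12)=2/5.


E[X] = sum(x * P(x))
= 3*1/2 + 8*1/10 + 12*2/5
= 71/10

71/10


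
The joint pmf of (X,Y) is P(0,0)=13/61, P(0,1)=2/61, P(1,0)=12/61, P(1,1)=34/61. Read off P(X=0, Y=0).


Read from table: P(X=0, Y=0) = 13/61

13/61


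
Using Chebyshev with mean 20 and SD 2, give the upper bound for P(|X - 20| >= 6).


k = 6/2 = 3
Chebyshev: P(|X-mu| >= k*sigma) <= 1/k^2 = 1/3^2 = 1/9

1/9


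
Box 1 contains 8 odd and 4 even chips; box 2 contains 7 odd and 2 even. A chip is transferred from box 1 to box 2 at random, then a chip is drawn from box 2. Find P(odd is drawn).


P(transfer odd) = 8/12 = 2/3; P(transfer even) = 1/3
If odd transferred: Urn II has 8 odd of 10, so P(odd|odd moved) = 4/5
If even transferred: Urn II has 7 odd of 10, so P(odd|even moved) = 7/10
By total probability: P(odd) = 2/3*4/5 + 1/3*7/10 = 23/30

23/30


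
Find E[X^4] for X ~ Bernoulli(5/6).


For Bernoulli: X in {0,1}
E[X^4] = 0^4*(1-5/6) + 1^4*5/6 = 5/6

5/6


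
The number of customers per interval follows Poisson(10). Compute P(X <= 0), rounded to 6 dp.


P(X<=0) = e^(-10)*10^0/0!
≈ 0.0000453999
≈ 0.000045

0.000045


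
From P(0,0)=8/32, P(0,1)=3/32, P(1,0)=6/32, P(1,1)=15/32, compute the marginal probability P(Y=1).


P(Y=1) = P(0,1)+P(1,1) = 3/32 + 15/32 = 18/32 = 9/16

9/16


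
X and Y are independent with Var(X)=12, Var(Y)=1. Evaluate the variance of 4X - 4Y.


Independence => Cov(X,Y)=0
Var(4X - 4Y) = 4^2*Var(X) + (-4)^2*Var(Y)
= 16*12 + 16*1 = 208

208


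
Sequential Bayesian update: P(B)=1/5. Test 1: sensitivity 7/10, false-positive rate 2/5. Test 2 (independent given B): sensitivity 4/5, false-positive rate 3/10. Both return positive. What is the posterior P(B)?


After test 1: P(+) = 7/10*1/5 + 2/5*4/5 = 23/50
P(B|+) = (7/50)/(23/50) = 7/23
After test 2 (use post1 as new prior): P(+) = 4/5*7/23 + 3/10*16/23 = 52/115
P(B|+,+) = (28/115)/(52/115) = 7/13

7/13


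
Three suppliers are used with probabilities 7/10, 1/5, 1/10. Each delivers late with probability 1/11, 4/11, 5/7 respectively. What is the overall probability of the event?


P(A) = P(A|B1)P(B1) + P(A|B2)P(B2) + P(A|B3)P(B3)
= 1/11*7/10 + 4/11*1/5 + 5/7*1/10
= 7/110 + 4/55 + 1/14 = 16/77

16/77


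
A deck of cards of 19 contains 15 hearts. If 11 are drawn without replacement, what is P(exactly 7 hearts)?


P(X=7) = C(15,7)*C(4,4) / C(19,11)
= 6435*1 / 75582
= 6435/75582 = 55/646

55/646


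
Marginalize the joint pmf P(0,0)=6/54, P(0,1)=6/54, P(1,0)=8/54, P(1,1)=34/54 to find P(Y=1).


P(Y=1) = P(0,1)+P(1,1) = 6/54 + 34/54 = 40/54 = 20/27

20/27


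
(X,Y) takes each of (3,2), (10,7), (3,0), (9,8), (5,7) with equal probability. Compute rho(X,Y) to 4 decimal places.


Cov(X,Y) = 7.8000, Var(X) = 8.8000, Var(Y) = 10.1600
rho = Cov/(sqrt(VarX)*sqrt(VarY)) = 0.8249

0.8249


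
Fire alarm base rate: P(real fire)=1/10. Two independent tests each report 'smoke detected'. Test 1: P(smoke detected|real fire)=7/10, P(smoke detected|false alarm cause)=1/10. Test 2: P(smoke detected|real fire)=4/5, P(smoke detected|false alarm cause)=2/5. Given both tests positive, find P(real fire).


After test 1: P(+) = 7/10*1/10 + 1/10*9/10 = 4/25
P(B|+) = (7/100)/(4/25) = 7/16
After test 2 (use post1 as new prior): P(+) = 4/5*7/16 + 2/5*9/16 = 23/40
P(B|+,+) = (7/20)/(23/40) = 14/23

14/23


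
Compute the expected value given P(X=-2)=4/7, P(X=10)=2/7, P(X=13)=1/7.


E[X] = sum(x * P(x))
= -2*4/7 + 10*2/7 + 13*1/7
= 25/7

25/7


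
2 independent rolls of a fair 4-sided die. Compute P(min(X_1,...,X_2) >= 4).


P(min >= 4) = P(all X_i >= 4) = (P(X_1 >= 4))^2
= (1/4)^2 = 1/16

1/16


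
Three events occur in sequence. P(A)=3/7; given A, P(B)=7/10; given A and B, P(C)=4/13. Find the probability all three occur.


P(A∩B∩C) = P(A) * P(B|A) * P(C|A∩B)
= 3/7 * 7/10 * 4/13
= 3/10 * 4/13 = 6/65

6/65


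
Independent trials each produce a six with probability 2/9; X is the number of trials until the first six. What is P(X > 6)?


P(X > 6) = P(first 6 trials all fail) = (1-p)^6 = (7/9)^6 = 117649/531441

117649/531441


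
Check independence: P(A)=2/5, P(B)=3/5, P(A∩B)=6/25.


P(A)*P(B) = 2/5*3/5 = 6/25
P(A∩B) = 6/25, which equals P(A)P(B), so independent

Yes, A and B are independent


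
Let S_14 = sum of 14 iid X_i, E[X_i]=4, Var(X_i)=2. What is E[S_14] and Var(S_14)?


E[S_n] = n*mu = 14*4 = 56
Var(S_n) = n*sigma^2 = 14*2 = 28

E[S_14]=56, Var(S_14)=28


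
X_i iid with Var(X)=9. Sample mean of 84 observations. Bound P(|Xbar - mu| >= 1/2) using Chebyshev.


Var(Xbar) = Var(X)/n = 9/84
Chebyshev: P(|Xbar-mu| >= 1/2) <= Var(Xbar)/(1/2)^2 = (3/28)/(1/4) = 3/7

3/7


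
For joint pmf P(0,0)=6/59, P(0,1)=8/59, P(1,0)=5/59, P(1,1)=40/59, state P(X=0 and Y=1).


Read from table: P(X=0, Y=1) = 8/59

8/59


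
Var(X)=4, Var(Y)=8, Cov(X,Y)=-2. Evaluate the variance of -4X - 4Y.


Var(-4X - 4Y) = (-4)^2*Var(X) + (-4)^2*Var(Y) + 2*(-4)*(-4)*Cov(X,Y)
= 16*4 + 16*8 + 32*(-2)
= 64 + 128 - 64 = 128

128


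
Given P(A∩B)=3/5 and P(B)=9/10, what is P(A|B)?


P(A|B) = P(A∩B)/P(B) = (12/20)/(18/20) = 12/18 = 2/3

2/3


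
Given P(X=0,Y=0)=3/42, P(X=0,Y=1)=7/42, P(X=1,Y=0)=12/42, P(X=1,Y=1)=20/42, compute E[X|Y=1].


P(Y=1) = 27/42
E[X|Y=1] = (0*7 + 1*20)/27 = 20/27

20/27


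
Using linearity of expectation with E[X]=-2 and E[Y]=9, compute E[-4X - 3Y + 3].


E[-4X - 3Y + 3] = -4*E[X] - 3*E[Y] + 3
= (-4)*(-2) + (-3)*(9) + (3)
= 8 - 27 + 3 = -16

-16


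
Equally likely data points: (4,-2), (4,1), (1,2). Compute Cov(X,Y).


E[X]=3, E[Y]=1/3, E[XY]=-2/3
Cov(X,Y) = E[XY] - E[X]E[Y] = -2/3 - 3*1/3 = -5/3

-5/3


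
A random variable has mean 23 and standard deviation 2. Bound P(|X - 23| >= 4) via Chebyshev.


k = 4/2 = 2
Chebyshev: P(|X-mu| >= k*sigma) <= 1/k^2 = 1/2^2 = 1/4

1/4


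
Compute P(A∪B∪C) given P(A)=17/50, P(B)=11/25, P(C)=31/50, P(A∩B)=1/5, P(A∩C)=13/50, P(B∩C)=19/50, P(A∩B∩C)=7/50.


P(A∪B∪C) = P(A)+P(B)+P(C) - P(AB)-P(AC)-P(BC) + P(ABC)
= 17/50+11/25+31/50 - 1/5-13/50-19/50 + 7/50
= 7/10

7/10


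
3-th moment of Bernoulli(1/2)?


For Bernoulli: X in {0,1}
E[X^3] = 0^3*(1-1/2) + 1^3*1/2 = 1/2

1/2


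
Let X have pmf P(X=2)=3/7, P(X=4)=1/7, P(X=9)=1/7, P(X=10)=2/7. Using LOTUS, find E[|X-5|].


E[|X-5|] = sum(g(x)*P(x))
= 3*3/7 + 1*1/7 + 4*1/7 + 5*2/7
= 24/7

24/7


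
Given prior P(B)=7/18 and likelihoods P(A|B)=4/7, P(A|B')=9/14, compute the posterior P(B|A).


P(A) = P(A|B)P(B) + P(A|B')P(B') = 4/7*7/18 + 9/14*11/18 = 155/252
P(B|A) = P(A|B)P(B)/P(A) = (2/9)/(155/252) = 56/155

56/155


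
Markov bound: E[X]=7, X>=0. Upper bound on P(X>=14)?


Markov: P(X >= a) <= E[X]/a
P(X >= 14) <= 7/14 = 1/2

1/2


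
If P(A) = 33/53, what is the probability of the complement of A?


P(A') = 1 - P(A) = 1 - 33/53 = 20/53

20/53


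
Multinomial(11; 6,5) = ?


11! = 39916800
Denominator: 6!=720 * 5!=120
Coefficient = 39916800 / 86400 = 462

462


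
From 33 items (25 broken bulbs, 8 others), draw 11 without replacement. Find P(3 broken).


P(X=3) = C(25,3)*C(8,8) / C(33,11)
= 2300*1 / 193536720
= 2300/193536720 = 5/420732

5/420732


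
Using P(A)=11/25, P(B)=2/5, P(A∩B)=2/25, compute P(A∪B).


P(A∪B) = P(A) + P(B) - P(A∩B)
= 11/25 + 2/5 - 2/25 = 19/25

19/25


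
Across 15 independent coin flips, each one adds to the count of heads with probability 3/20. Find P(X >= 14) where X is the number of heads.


P(X>=14) = P(X=14) + P(X=15)
= 243931419/6553600000000000000 + 14348907/32768000000000000000
= 617003001/16384000000000000000

617003001/16384000000000000000


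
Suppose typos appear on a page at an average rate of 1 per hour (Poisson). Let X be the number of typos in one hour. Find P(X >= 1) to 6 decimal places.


P(X>=1) = 1 - P(X<=0) = 1 - (e^(-1)*1^0/0!)
≈ 1 - 0.3678794412 = 0.6321205588
≈ 0.632121

0.632121


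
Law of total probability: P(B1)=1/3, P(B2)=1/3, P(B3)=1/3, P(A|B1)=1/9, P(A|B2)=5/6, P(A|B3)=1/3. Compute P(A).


P(A) = P(A|B1)P(B1) + P(A|B2)P(B2) + P(A|B3)P(B3)
= 1/9*1/3 + 5/6*1/3 + 1/3*1/3
= 1/27 + 5/18 + 1/9 = 23/54

23/54


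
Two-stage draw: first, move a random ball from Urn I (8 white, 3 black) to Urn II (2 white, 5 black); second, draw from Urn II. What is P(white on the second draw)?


P(transfer white) = 8/11; P(transfer black) = 3/11
If white transferred: Urn II has 3 white of 8, so P(white|white moved) = 3/8
If black transferred: Urn II has 2 white of 8, so P(white|black moved) = 1/4
By total probability: P(white) = 8/11*3/8 + 3/11*1/4 = 15/44

15/44


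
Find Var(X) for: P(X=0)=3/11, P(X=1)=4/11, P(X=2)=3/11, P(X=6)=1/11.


E[X] = 16/11, E[X^2] = 52/11
Var(X) = E[X^2] - (E[X])^2 = 52/11 - (16/11)^2 = 316/121

316/121


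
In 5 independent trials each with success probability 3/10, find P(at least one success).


P(at least one) = 1 - P(none)
P(none) = (1 - 3/10)^5 = (7/10)^5 = 16807/100000
P(at least one) = 1 - 16807/100000 = 83193/100000

83193/100000


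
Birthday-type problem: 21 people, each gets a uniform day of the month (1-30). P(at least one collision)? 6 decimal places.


P(all different) = prod((30-i)/30 for i=0..20) = 0.000070
P(at least one match) = 1 - 0.000070 = 0.999930

0.999930


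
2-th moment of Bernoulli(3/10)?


For Bernoulli: X in {0,1}
E[X^2] = 0^2*(1-3/10) + 1^2*3/10 = 3/10

3/10


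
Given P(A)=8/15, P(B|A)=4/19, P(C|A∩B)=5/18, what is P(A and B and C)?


P(A∩B∩C) = P(A) * P(B|A) * P(C|A∩B)
= 8/15 * 4/19 * 5/18
= 32/285 * 5/18 = 16/513

16/513
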